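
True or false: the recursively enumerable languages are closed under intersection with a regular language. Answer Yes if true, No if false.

Yes

First check the input against a DFA for the regular language; if it passes, run the recogniser for L and accept when it does.
So the recursively enumerable languages are closed under intersection with a regular language.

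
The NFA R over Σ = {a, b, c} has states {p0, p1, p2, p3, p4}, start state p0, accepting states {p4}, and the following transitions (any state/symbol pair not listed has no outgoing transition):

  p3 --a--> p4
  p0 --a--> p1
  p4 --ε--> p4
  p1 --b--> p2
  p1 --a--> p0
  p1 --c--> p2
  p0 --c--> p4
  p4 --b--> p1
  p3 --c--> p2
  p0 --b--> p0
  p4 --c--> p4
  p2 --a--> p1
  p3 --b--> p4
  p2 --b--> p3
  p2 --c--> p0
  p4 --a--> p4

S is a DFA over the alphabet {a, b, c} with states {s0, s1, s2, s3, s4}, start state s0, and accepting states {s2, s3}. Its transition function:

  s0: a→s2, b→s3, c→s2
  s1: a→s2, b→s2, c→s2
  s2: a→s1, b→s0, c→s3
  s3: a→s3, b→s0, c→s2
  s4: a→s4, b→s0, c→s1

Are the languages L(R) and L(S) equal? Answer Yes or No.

No

The string ca is accepted by R but rejected by S.
So L(R) ≠ L(S).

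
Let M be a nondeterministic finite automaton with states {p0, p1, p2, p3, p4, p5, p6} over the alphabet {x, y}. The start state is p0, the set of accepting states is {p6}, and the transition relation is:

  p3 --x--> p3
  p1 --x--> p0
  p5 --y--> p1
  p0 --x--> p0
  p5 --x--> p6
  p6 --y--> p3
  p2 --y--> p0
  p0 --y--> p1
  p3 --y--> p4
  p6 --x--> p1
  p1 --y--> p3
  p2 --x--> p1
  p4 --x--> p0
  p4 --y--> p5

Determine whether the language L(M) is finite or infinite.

State p0 is reachable from the start and can reach an accepting state, and it lies on the cycle p0 → p0.
Traversing that cycle any number of times yields accepted strings of unbounded length, so the language is infinite.

infinite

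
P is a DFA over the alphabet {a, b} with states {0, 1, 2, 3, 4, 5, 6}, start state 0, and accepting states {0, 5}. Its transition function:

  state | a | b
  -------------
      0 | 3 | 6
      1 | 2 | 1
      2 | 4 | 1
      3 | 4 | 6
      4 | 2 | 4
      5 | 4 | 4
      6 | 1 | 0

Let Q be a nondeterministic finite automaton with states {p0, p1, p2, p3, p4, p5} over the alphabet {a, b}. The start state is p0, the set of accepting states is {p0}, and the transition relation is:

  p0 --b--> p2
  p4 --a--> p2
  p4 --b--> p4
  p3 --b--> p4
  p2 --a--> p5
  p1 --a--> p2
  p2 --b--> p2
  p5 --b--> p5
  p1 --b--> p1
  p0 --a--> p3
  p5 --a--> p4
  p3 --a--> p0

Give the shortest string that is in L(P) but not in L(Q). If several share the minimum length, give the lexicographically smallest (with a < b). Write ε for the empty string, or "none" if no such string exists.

bb

The string bb is accepted by P but not by Q.
No shorter string lies in the difference, and bb is the lexicographically first length-2 string in L(P) \ L(Q).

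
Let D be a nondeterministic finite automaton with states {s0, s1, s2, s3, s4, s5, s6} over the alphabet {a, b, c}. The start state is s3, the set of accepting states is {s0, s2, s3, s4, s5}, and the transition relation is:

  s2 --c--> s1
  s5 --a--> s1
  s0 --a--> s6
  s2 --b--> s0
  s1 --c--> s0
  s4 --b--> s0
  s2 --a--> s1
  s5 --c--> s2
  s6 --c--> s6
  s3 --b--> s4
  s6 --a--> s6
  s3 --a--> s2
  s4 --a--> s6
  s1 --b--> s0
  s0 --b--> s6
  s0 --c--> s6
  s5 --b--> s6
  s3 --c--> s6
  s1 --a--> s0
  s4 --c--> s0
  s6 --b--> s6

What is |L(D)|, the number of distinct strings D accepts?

12

The useful subgraph on states {s0, s1, s2, s3, s4} is acyclic, so L(D) is finite; the longest accepting path visits 4 useful states, giving maximum string length 3.
Counting accepting paths from s3 by length: 1 of length 0, 2 of length 1, 3 of length 2, 6 of length 3. Total 12.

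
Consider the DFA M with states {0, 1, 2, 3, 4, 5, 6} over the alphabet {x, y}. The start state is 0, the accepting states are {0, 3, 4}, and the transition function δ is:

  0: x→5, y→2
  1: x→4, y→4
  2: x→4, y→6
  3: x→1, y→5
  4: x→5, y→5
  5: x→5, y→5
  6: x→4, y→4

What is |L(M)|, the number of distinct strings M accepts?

The useful subgraph on states {0, 2, 4, 6} is acyclic, so L(M) is finite; the longest accepting path visits 4 useful states, giving maximum string length 3.
Counting accepting paths from 0 by length: 1 of length 0, 1 of length 2, 2 of length 3. Total 4.

4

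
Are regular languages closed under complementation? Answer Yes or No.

Yes

Take a complete DFA for L and swap accepting and non-accepting states; the resulting DFA accepts exactly Σ* \ L.
So the regular languages are closed under complement.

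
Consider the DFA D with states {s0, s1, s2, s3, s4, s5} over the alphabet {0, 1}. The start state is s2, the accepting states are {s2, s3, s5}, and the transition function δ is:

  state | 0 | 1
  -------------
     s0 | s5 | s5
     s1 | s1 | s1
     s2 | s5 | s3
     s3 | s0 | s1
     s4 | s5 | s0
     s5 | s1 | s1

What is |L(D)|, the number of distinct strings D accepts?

The useful subgraph on states {s0, s2, s3, s5} is acyclic, so L(D) is finite; the longest accepting path visits 4 useful states, giving maximum string length 3.
Counting accepting paths from s2 by length: 1 of length 0, 2 of length 1, 2 of length 3. Total 5.

5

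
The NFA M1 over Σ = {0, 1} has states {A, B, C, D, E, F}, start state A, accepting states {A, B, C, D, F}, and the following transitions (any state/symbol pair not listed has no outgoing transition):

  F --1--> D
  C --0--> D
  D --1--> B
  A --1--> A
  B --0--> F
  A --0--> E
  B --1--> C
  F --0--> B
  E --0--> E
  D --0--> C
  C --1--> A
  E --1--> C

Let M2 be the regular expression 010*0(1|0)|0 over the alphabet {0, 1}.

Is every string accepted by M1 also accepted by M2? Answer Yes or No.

No

The empty string ε is in L(M1) but not in L(M2).
So L(M1) ⊄ L(M2).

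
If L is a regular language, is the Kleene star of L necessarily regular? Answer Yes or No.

If R is a regular expression for L then R* denotes L*; on automata, add a new accepting start state with an ε-move into the old start state and ε-moves from every old accepting state back to it.
So the regular languages are closed under Kleene star.

Yes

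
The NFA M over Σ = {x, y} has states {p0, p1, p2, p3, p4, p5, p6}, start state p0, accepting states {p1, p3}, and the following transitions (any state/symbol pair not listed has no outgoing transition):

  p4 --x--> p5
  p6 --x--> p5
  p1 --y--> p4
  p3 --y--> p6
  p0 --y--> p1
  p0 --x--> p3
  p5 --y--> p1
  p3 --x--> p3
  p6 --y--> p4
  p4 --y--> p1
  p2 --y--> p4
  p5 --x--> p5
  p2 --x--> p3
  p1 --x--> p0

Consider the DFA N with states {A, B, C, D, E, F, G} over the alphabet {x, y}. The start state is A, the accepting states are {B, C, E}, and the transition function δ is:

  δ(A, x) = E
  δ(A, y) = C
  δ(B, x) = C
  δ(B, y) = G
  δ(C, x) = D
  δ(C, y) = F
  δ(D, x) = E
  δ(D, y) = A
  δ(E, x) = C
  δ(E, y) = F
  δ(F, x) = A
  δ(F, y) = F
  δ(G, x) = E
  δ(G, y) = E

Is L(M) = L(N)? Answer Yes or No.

The string xxx is accepted by M but rejected by N.
So L(M) ≠ L(N).

No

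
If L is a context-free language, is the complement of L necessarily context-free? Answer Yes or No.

No

CFLs are closed under union, so if they were also closed under complement they would be closed under intersection by De Morgan (L₁ ∩ L₂ is the complement of the union of the complements). But {aⁿbⁿcᵐ} ∩ {aᵐbⁿcⁿ} = {aⁿbⁿcⁿ} is not context-free although both operands are.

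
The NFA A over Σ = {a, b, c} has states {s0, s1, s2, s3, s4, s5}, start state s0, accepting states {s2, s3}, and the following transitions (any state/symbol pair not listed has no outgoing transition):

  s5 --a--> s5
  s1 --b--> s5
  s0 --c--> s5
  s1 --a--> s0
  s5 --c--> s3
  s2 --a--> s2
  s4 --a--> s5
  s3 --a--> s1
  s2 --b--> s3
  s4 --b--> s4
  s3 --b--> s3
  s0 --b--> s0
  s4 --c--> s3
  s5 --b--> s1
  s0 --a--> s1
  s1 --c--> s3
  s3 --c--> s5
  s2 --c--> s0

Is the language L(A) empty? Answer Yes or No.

The string ac is accepted: the run s0 → s1 → s3 ends in the accepting state s3.
Since at least one string is accepted, L(A) is not empty.

No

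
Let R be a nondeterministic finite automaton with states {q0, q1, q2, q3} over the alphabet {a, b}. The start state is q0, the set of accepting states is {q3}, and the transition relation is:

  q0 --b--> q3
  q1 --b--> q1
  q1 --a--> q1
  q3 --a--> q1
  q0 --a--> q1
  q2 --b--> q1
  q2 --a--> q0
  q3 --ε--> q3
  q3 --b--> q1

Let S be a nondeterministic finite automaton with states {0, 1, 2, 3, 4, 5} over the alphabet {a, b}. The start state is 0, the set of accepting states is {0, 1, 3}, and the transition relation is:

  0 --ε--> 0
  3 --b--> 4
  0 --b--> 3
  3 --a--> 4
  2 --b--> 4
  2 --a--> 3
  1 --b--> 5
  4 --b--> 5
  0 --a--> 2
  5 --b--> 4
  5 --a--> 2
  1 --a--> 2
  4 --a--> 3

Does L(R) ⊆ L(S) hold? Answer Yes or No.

Yes

Exploring the product automaton R × S from the start pair (q0, 0), following both machines on each input symbol, reaches 6 state pairs: (q0, 0), (q1, 2), (q3, 3), (q1, 3), (q1, 4), (q1, 5).
R accepts in {q3} and S accepts in {0, 1, 3}. The reachable pairs whose R-component is accepting are (q3, 3); in each of them the S-component is accepting too, so the product for L(R) \ L(S) (R-component accepting, S-component rejecting) has no reachable accepting pair and the difference is empty.
Hence every string in L(R) is also in L(S).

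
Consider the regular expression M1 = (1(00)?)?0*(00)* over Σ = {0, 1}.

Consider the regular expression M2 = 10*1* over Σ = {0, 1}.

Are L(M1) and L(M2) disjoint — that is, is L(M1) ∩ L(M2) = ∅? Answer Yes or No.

The string 1 is accepted by both M1 and M2.
Hence L(M1) ∩ L(M2) ≠ ∅.

No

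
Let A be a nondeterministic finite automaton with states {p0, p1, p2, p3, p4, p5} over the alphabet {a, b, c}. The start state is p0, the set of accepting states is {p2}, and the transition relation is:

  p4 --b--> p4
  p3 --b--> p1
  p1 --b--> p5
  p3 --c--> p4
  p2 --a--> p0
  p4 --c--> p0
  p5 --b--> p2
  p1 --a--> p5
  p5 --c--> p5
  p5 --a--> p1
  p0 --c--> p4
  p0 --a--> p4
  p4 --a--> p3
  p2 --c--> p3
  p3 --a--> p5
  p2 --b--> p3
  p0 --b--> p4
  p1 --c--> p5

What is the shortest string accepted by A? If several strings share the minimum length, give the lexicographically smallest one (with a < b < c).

aaab

A breadth-first search from p0 reaches an accepting state first via the path p0 → p4 → p3 → p5 → p2 on input aaab.
No string of length < 4 is accepted (BFS exhausts all shorter strings without reaching an accepting state), and aaab is the lexicographically least accepting string of length 4.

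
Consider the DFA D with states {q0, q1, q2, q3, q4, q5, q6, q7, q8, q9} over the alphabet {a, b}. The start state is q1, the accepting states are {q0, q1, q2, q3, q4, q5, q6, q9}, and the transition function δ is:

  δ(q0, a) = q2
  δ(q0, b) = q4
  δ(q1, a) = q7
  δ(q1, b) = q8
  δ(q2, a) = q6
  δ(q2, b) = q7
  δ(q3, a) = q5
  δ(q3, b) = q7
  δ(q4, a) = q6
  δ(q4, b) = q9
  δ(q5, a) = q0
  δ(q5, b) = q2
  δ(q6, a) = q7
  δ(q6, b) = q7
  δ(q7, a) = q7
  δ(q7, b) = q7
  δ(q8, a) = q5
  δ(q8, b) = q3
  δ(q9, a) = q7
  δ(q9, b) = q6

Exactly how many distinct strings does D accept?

The useful subgraph on states {q0, q1, q2, q3, q4, q5, q6, q8, q9} is acyclic, so L(D) is finite; the longest accepting path visits 8 useful states, giving maximum string length 7.
Counting accepting paths from q1 by length: 1 of length 0, 2 of length 2, 3 of length 3, 5 of length 4, 6 of length 5, 4 of length 6, 1 of length 7. Total 22.

22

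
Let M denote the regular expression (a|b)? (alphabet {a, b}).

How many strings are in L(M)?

3

The expression has no Kleene star, so L(M) is finite. Expanding the alternatives gives {ε, a, b}.
That is 1 of length 0, 2 of length 1: 3 strings in all.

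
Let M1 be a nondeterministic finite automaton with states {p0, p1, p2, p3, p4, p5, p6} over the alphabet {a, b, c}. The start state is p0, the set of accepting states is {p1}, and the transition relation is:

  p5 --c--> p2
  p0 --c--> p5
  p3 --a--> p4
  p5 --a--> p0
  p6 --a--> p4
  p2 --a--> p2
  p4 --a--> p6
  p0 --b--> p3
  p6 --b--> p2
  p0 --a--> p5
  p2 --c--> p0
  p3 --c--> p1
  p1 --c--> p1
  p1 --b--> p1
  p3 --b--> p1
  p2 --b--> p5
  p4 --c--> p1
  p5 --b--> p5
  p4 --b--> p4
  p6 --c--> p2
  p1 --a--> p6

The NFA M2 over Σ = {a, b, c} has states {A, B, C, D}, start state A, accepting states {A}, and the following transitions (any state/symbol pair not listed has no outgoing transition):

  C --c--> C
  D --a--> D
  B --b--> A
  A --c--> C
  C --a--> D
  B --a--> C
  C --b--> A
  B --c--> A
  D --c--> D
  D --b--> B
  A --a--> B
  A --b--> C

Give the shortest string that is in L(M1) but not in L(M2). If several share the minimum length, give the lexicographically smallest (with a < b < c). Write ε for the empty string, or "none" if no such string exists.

The string bc is accepted by M1 but not by M2.
No shorter string lies in the difference, and bc is the lexicographically first length-2 string in L(M1) \ L(M2).

bc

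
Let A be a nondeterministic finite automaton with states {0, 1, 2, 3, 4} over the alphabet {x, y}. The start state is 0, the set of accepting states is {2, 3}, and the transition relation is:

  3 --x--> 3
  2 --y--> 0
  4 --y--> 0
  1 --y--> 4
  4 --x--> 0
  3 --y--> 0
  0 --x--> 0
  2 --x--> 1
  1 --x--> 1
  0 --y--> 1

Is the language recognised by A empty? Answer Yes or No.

The states reachable from the start state are {0, 1, 4}.
None of the accepting states {2, 3} is reachable, so no string is accepted and L(A) = ∅.

Yes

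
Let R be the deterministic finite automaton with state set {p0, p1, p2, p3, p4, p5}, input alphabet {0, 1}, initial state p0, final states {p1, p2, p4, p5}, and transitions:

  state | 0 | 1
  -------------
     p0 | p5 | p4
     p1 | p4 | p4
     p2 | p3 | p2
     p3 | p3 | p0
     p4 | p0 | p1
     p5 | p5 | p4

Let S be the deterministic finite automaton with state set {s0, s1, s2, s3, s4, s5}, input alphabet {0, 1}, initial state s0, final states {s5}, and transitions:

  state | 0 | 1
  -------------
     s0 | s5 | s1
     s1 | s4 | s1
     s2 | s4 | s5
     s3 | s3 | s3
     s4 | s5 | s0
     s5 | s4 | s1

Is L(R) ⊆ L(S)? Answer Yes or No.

The string 1 is in L(R) but not in L(S).
So L(R) ⊄ L(S).

No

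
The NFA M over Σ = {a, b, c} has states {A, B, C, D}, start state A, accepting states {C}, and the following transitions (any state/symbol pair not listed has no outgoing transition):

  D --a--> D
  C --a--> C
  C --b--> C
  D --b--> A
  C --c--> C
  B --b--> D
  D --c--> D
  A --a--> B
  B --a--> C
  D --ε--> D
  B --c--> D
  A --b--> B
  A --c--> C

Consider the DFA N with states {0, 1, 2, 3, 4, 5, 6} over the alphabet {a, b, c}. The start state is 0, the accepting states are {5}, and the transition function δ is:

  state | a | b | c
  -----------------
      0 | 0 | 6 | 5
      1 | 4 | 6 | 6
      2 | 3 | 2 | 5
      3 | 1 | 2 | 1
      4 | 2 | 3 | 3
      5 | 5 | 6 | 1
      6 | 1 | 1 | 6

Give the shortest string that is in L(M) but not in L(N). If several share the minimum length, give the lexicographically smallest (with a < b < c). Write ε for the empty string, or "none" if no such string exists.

aa

The string aa is accepted by M but not by N.
No shorter string lies in the difference, and aa is the lexicographically first length-2 string in L(M) \ L(N).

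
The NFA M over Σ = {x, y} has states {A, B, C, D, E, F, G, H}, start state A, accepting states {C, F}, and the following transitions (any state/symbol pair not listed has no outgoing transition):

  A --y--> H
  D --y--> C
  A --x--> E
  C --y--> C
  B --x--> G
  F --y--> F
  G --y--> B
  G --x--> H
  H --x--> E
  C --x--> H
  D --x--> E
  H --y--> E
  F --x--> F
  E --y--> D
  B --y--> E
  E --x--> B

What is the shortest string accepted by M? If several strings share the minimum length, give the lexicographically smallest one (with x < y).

xyy

A breadth-first search from A reaches an accepting state first via the path A → E → D → C on input xyy.
No string of length < 3 is accepted (BFS exhausts all shorter strings without reaching an accepting state), and xyy is the lexicographically least accepting string of length 3.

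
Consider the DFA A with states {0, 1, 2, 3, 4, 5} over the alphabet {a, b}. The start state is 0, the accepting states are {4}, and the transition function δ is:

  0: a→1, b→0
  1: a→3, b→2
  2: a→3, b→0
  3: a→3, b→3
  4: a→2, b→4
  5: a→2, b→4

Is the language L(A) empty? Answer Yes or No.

The states reachable from the start state are {0, 1, 2, 3}.
None of the accepting states {4} is reachable, so no string is accepted and L(A) = ∅.

Yes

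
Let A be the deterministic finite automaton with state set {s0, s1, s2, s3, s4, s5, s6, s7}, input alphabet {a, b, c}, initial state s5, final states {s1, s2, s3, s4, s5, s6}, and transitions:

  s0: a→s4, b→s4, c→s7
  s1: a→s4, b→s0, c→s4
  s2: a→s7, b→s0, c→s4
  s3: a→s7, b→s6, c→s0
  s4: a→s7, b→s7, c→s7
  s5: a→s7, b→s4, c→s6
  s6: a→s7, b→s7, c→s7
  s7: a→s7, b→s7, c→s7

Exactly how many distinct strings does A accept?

3

The useful subgraph on states {s4, s5, s6} is acyclic, so L(A) is finite; the longest accepting path visits 2 useful states, giving maximum string length 1.
Counting accepting paths from s5 by length: 1 of length 0, 2 of length 1. Total 3.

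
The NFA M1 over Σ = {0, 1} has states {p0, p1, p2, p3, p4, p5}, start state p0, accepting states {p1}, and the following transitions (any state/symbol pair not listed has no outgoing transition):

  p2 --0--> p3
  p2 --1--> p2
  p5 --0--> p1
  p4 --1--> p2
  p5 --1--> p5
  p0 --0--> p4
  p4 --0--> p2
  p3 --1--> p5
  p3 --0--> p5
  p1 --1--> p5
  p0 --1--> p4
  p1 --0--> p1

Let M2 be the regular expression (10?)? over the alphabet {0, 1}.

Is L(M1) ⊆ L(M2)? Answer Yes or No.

No

The string 00000 is in L(M1) but not in L(M2).
So L(M1) ⊄ L(M2).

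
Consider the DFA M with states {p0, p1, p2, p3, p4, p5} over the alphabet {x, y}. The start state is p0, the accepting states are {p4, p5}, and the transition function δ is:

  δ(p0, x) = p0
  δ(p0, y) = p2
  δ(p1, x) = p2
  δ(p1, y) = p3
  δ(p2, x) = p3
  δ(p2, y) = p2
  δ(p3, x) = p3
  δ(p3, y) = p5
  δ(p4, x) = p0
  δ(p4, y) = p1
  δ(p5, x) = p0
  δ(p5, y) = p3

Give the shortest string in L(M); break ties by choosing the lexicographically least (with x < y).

yxy

A breadth-first search from p0 reaches an accepting state first via the path p0 → p2 → p3 → p5 on input yxy.
No string of length < 3 is accepted (BFS exhausts all shorter strings without reaching an accepting state), and yxy is the lexicographically least accepting string of length 3.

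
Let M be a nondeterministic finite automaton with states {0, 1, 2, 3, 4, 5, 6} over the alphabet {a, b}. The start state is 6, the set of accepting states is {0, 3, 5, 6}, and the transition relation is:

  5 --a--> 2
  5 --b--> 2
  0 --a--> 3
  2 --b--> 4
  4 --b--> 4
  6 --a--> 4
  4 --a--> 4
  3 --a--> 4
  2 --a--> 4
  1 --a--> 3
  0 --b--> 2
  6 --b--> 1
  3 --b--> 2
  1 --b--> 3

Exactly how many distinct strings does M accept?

The useful subgraph on states {1, 3, 6} is acyclic, so L(M) is finite; the longest accepting path visits 3 useful states, giving maximum string length 2.
Counting accepting paths from 6 by length: 1 of length 0, 2 of length 2. Total 3.

3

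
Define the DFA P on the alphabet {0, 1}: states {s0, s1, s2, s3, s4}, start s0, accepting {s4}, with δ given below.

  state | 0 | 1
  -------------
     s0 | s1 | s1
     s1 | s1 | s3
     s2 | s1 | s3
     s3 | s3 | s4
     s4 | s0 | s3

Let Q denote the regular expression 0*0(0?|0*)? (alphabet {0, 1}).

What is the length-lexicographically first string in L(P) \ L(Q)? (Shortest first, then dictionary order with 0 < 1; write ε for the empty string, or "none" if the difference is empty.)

The string 011 is accepted by P but not by Q.
No shorter string lies in the difference, and 011 is the lexicographically first length-3 string in L(P) \ L(Q).

011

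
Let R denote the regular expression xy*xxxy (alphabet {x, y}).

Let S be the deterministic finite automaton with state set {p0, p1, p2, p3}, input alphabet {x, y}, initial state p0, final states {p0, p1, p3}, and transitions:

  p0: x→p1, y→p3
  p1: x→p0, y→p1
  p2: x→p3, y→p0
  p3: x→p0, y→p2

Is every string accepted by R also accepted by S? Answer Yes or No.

Converting the expression R to a DFA (subset construction, then merging equivalent states) gives the minimal DFA with states {r0, r1, r2, r3, r4, r5, r6}, start state r0, accepting states {r6} and transitions r0: x→r1, y→r2; r1: x→r3, y→r1; r2: x→r2, y→r2; r3: x→r4, y→r2; r4: x→r5, y→r2; r5: x→r2, y→r6; r6: x→r2, y→r2.
Exploring the product automaton R × S from the start pair (r0, p0), following both machines on each input symbol, reaches 10 state pairs: (r0, p0), (r1, p1), (r2, p3), (r3, p0), (r2, p0), (r2, p2), (r4, p1), (r2, p1), (r5, p0), (r6, p3).
R accepts in {r6} and S accepts in {p0, p1, p3}. The reachable pairs whose R-component is accepting are (r6, p3); in each of them the S-component is accepting too, so the product for L(R) \ L(S) (R-component accepting, S-component rejecting) has no reachable accepting pair and the difference is empty.
Hence every string in L(R) is also in L(S).

Yes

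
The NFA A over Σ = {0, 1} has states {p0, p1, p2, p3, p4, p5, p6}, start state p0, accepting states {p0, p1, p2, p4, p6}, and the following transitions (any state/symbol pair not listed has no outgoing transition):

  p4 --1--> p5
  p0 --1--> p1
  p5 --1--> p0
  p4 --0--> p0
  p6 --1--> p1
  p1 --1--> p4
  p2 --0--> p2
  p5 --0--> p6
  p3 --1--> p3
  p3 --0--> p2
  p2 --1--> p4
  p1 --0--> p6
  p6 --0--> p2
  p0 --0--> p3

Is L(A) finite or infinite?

State p0 is reachable from the start and can reach an accepting state, and it lies on the cycle p0 → p1 → p4 → p0.
Traversing that cycle any number of times yields accepted strings of unbounded length, so the language is infinite.

infinite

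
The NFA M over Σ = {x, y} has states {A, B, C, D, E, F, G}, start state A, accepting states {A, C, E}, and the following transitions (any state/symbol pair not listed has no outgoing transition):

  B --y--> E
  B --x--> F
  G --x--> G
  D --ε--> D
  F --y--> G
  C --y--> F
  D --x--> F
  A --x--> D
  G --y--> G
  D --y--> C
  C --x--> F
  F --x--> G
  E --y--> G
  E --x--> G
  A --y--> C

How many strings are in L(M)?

3

The useful subgraph on states {A, C, D} is acyclic, so L(M) is finite; the longest accepting path visits 3 useful states, giving maximum string length 2.
Counting accepting paths from A by length: 1 of length 0, 1 of length 1, 1 of length 2. Total 3.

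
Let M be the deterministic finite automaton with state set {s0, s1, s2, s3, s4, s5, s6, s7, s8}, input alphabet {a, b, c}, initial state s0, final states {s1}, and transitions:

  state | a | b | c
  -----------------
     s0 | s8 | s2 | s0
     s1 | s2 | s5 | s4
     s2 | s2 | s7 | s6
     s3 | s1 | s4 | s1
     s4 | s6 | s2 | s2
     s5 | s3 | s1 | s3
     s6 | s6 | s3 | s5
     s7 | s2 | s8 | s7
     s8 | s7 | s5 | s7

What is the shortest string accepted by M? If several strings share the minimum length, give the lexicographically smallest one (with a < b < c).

abb

A breadth-first search from s0 reaches an accepting state first via the path s0 → s8 → s5 → s1 on input abb.
No string of length < 3 is accepted (BFS exhausts all shorter strings without reaching an accepting state), and abb is the lexicographically least accepting string of length 3.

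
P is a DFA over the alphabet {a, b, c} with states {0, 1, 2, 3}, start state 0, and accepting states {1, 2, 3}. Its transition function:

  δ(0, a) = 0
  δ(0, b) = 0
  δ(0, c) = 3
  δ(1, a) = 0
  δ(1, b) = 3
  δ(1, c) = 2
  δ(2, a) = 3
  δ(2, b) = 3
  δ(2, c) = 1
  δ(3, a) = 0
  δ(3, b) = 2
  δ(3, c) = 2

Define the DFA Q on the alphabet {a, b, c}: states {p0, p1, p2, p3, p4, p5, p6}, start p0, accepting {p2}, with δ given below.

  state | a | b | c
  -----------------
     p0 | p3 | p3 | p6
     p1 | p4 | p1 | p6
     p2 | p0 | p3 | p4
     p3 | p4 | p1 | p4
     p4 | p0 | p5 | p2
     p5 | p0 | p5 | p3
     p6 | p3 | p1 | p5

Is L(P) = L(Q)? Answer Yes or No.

The string c is accepted by P but rejected by Q.
So L(P) ≠ L(Q).

No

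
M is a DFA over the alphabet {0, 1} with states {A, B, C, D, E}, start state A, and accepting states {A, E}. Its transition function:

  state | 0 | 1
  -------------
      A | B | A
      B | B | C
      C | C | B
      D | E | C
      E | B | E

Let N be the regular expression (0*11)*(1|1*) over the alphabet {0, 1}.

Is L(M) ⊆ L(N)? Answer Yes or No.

Converting the expression N to a DFA (subset construction, then merging equivalent states) gives the minimal DFA with states {n0, n1, n2, n3, n4}, start state n0, accepting states {n0, n2} and transitions n0: 0→n1, 1→n2; n1: 0→n1, 1→n3; n2: 0→n4, 1→n0; n3: 0→n4, 1→n0; n4: 0→n4, 1→n4.
Exploring the product automaton M × N from the start pair (A, n0), following both machines on each input symbol, reaches 8 state pairs: (A, n0), (B, n1), (A, n2), (C, n3), (B, n4), (C, n4), (B, n0), (C, n2).
M accepts in {A, E} and N accepts in {n0, n2}. The reachable pairs whose M-component is accepting are (A, n0), (A, n2); in each of them the N-component is accepting too, so the product for L(M) \ L(N) (M-component accepting, N-component rejecting) has no reachable accepting pair and the difference is empty.
Hence every string in L(M) is also in L(N).

Yes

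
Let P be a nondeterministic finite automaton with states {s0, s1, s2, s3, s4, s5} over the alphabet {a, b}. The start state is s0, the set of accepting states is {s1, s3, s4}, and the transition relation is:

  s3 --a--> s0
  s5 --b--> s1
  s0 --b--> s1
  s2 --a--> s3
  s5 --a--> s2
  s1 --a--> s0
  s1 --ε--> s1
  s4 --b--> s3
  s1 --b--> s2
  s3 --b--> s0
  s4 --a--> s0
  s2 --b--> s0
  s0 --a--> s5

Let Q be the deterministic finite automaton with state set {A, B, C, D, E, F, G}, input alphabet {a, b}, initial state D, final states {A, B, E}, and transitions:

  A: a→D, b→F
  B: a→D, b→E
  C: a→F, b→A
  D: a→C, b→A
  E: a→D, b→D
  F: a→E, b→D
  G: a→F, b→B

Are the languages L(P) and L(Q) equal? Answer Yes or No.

Yes

Exploring the product automaton P × Q from the start pair (s0, D), following both machines on each input symbol, reaches 5 state pairs: (s0, D), (s5, C), (s1, A), (s2, F), (s3, E).
P accepts in {s1, s3, s4} and Q accepts in {A, B, E}. In every reachable pair the two components are either both accepting — (s1, A), (s3, E) — or both non-accepting, so no string is accepted by exactly one of the machines: L(P) \ L(Q) and L(Q) \ L(P) are both empty.
Hence every string is accepted by P iff it is accepted by Q, and the two languages coincide.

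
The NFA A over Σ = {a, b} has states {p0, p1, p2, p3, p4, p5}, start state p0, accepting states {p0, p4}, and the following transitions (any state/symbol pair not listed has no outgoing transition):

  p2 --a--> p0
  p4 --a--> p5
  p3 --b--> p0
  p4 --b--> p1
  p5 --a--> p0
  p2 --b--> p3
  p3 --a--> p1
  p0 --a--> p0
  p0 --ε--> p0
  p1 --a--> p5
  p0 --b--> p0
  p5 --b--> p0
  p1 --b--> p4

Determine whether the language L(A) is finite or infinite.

State p0 is reachable from the start and can reach an accepting state, and it lies on the cycle p0 → p0.
Traversing that cycle any number of times yields accepted strings of unbounded length, so the language is infinite.

infinite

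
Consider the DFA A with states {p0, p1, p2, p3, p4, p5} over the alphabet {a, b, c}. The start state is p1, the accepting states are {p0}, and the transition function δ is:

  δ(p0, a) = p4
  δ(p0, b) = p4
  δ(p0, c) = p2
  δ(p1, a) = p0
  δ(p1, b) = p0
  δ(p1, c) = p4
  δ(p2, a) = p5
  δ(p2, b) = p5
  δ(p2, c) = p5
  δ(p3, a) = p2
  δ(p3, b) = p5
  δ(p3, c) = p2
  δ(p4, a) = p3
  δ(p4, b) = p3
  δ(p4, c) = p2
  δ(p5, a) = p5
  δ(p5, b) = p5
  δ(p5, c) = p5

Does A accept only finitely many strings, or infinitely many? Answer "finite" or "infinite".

The useful states (reachable from p1 and able to reach an accepting state) are {p0, p1}.
Restricted to these states the transition graph has no cycle, so every accepting path has bounded length and L is finite.

finite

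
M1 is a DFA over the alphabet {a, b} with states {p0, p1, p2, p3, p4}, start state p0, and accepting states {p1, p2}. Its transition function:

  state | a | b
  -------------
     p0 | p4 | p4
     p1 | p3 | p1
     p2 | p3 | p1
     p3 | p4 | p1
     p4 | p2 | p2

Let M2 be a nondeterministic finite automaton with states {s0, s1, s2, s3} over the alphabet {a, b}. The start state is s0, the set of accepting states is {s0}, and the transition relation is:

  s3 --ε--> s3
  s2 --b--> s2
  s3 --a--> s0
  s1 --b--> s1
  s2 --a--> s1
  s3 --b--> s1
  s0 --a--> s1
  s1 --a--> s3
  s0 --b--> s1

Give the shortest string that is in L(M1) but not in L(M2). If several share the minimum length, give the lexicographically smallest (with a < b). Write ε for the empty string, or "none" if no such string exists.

aa

The string aa is accepted by M1 but not by M2.
No shorter string lies in the difference, and aa is the lexicographically first length-2 string in L(M1) \ L(M2).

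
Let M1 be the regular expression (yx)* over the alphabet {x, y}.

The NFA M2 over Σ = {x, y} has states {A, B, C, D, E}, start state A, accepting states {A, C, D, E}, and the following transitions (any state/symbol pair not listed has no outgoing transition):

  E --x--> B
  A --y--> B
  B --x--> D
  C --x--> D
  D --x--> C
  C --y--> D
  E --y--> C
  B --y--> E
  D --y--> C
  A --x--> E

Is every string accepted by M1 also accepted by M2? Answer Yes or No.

Yes

Converting the expression M1 to a DFA (subset construction, then merging equivalent states) gives the minimal DFA with states {r0, r1, r2}, start state r0, accepting states {r0} and transitions r0: x→r1, y→r2; r1: x→r1, y→r1; r2: x→r0, y→r1.
Exploring the product automaton M1 × M2 from the start pair (r0, A), following both machines on each input symbol, reaches 8 state pairs: (r0, A), (r1, E), (r2, B), (r1, B), (r1, C), (r0, D), (r1, D), (r2, C).
M1 accepts in {r0} and M2 accepts in {A, C, D, E}. The reachable pairs whose M1-component is accepting are (r0, A), (r0, D); in each of them the M2-component is accepting too, so the product for L(M1) \ L(M2) (M1-component accepting, M2-component rejecting) has no reachable accepting pair and the difference is empty.
Hence every string in L(M1) is also in L(M2).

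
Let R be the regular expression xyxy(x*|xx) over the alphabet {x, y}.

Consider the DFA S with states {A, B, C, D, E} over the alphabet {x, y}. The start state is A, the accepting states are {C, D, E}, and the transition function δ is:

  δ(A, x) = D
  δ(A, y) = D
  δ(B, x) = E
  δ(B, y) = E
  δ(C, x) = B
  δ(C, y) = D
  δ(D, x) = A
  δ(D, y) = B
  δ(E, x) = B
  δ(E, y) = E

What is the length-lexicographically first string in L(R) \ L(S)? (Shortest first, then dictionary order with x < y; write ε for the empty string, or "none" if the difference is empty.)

xyxyx

The string xyxyx is accepted by R but not by S.
No shorter string lies in the difference, and xyxyx is the lexicographically first length-5 string in L(R) \ L(S).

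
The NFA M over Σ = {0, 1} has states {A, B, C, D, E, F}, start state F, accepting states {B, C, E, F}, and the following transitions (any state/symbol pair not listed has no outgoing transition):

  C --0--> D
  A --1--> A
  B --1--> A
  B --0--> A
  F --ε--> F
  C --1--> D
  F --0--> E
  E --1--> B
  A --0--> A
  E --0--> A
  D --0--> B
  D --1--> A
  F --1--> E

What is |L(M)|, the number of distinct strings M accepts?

5

The useful subgraph on states {B, E, F} is acyclic, so L(M) is finite; the longest accepting path visits 3 useful states, giving maximum string length 2.
Counting accepting paths from F by length: 1 of length 0, 2 of length 1, 2 of length 2. Total 5.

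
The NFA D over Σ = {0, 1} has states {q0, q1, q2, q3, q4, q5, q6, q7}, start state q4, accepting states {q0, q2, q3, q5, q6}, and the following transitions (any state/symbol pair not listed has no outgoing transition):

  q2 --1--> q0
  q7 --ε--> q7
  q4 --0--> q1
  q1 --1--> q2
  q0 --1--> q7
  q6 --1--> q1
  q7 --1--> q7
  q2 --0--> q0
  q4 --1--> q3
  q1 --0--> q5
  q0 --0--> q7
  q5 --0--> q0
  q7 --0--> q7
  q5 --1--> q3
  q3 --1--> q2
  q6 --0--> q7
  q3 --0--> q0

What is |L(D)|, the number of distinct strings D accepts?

The useful subgraph on states {q0, q1, q2, q3, q4, q5} is acyclic, so L(D) is finite; the longest accepting path visits 6 useful states, giving maximum string length 5.
Counting accepting paths from q4 by length: 1 of length 1, 4 of length 2, 6 of length 3, 2 of length 4, 2 of length 5. Total 15.

15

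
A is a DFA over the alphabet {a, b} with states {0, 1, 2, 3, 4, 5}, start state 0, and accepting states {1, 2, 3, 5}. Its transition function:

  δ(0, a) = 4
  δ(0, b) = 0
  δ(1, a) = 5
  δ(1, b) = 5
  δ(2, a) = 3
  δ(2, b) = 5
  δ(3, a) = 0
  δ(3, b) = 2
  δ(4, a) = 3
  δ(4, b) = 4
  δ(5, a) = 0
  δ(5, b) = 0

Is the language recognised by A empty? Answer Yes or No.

The string aa is accepted: the run 0 → 4 → 3 ends in the accepting state 3.
Since at least one string is accepted, L(A) is not empty.

No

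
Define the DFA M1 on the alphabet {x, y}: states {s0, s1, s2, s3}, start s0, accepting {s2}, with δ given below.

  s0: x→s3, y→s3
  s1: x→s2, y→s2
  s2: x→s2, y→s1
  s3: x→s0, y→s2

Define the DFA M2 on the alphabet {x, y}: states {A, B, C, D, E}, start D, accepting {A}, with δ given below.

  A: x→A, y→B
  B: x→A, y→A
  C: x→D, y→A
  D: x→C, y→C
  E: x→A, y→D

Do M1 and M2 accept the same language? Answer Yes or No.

Yes

Exploring the product automaton M1 × M2 from the start pair (s0, D), following both machines on each input symbol, reaches 4 state pairs: (s0, D), (s3, C), (s2, A), (s1, B).
M1 accepts in {s2} and M2 accepts in {A}. In every reachable pair the two components are either both accepting — (s2, A) — or both non-accepting, so no string is accepted by exactly one of the machines: L(M1) \ L(M2) and L(M2) \ L(M1) are both empty.
Hence every string is accepted by M1 iff it is accepted by M2, and the two languages coincide.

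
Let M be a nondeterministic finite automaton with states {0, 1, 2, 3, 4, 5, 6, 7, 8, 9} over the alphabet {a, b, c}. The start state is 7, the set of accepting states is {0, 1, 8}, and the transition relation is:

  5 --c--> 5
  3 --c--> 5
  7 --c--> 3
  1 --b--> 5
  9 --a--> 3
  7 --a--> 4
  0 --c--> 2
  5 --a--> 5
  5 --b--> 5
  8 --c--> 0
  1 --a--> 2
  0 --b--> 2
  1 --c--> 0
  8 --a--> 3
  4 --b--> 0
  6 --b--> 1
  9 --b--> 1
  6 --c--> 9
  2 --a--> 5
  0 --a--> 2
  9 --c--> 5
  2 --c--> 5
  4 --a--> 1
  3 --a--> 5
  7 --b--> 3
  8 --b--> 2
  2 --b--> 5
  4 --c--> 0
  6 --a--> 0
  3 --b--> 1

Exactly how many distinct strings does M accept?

8

The useful subgraph on states {0, 1, 3, 4, 7} is acyclic, so L(M) is finite; the longest accepting path visits 4 useful states, giving maximum string length 3.
Counting accepting paths from 7 by length: 5 of length 2, 3 of length 3. Total 8.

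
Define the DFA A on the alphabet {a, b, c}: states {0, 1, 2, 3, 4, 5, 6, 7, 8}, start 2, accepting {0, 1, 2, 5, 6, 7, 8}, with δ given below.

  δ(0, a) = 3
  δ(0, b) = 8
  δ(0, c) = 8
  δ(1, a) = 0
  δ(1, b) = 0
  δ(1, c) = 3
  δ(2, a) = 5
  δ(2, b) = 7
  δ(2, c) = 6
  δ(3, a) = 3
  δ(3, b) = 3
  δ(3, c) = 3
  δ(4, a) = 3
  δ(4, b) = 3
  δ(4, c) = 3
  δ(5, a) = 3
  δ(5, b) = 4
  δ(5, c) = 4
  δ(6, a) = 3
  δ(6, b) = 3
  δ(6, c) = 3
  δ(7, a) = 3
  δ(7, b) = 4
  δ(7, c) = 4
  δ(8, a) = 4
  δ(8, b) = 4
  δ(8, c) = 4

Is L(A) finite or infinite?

finite

The useful states (reachable from 2 and able to reach an accepting state) are {2, 5, 6, 7}.
Restricted to these states the transition graph has no cycle, so every accepting path has bounded length and L is finite.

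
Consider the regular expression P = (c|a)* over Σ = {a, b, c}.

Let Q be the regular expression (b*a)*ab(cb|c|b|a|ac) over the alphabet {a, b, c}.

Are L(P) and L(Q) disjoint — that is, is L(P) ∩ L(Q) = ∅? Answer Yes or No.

Yes

Converting the expression P to a DFA (subset construction, then merging equivalent states) gives the minimal DFA with states {p0, p1}, start state p0, accepting states {p0} and transitions p0: a→p0, b→p1, c→p0; p1: a→p1, b→p1, c→p1.
Converting the expression Q to a DFA (subset construction, then merging equivalent states) gives the minimal DFA with states {q0, q1, q2, q3, q4, q5, q6, q7, q8}, start state q0, accepting states {q5, q6, q7, q8} and transitions q0: a→q1, b→q2, c→q3; q1: a→q1, b→q4, c→q3; q2: a→q0, b→q2, c→q3; q3: a→q3, b→q3, c→q3; q4: a→q5, b→q6, c→q7; q5: a→q1, b→q2, c→q8; q6: a→q0, b→q2, c→q3; q7: a→q3, b→q8, c→q3; q8: a→q3, b→q3, c→q3.
Exploring the product automaton P × Q from the start pair (p0, q0), following both machines on each input symbol, reaches 12 state pairs: (p0, q0), (p0, q1), (p1, q2), (p0, q3), (p1, q4), (p1, q0), (p1, q3), (p1, q5), (p1, q6), (p1, q7), (p1, q1), (p1, q8).
P accepts in {p0} and Q accepts in {q5, q6, q7, q8}; no reachable pair has both components accepting, so no string drives both machines to acceptance simultaneously and L(P) ∩ L(Q) = ∅.
So no string is accepted by both, and the intersection is empty.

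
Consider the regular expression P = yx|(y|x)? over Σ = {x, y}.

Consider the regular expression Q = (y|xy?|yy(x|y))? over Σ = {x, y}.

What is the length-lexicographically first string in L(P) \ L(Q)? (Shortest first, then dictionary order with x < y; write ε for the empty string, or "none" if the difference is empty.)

yx

The string yx is accepted by P but not by Q.
No shorter string lies in the difference, and yx is the lexicographically first length-2 string in L(P) \ L(Q).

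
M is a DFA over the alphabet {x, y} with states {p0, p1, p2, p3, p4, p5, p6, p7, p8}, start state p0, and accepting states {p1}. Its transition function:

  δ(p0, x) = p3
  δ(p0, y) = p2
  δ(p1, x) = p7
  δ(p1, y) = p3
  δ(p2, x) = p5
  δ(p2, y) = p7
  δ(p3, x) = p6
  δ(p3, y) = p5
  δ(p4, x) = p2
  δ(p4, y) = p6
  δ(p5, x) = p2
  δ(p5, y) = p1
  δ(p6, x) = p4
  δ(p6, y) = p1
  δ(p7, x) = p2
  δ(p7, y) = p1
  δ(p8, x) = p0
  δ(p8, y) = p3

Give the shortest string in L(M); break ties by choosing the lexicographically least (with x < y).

A breadth-first search from p0 reaches an accepting state first via the path p0 → p3 → p6 → p1 on input xxy.
No string of length < 3 is accepted (BFS exhausts all shorter strings without reaching an accepting state), and xxy is the lexicographically least accepting string of length 3.

xxy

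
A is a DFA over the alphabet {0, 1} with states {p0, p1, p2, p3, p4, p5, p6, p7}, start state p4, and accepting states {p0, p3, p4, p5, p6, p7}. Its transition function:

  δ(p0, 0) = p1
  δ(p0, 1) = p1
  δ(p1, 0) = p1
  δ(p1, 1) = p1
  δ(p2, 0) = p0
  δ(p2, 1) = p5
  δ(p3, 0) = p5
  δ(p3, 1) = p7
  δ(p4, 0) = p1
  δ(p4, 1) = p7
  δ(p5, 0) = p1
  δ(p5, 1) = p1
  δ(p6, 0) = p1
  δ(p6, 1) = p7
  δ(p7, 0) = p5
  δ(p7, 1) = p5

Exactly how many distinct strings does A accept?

The useful subgraph on states {p4, p5, p7} is acyclic, so L(A) is finite; the longest accepting path visits 3 useful states, giving maximum string length 2.
Counting accepting paths from p4 by length: 1 of length 0, 1 of length 1, 2 of length 2. Total 4.

4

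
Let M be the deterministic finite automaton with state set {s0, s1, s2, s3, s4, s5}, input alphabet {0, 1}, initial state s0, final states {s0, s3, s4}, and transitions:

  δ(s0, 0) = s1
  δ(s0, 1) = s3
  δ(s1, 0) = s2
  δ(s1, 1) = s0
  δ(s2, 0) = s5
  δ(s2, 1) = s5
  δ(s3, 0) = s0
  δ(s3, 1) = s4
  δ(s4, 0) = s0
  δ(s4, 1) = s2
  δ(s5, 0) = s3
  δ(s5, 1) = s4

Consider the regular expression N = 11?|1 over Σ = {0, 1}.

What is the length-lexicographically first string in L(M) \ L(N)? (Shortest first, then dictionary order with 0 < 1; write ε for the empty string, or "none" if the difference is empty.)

ε

The empty string ε is accepted by M but not by N.
Since ε is the unique shortest string, it is the required witness.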